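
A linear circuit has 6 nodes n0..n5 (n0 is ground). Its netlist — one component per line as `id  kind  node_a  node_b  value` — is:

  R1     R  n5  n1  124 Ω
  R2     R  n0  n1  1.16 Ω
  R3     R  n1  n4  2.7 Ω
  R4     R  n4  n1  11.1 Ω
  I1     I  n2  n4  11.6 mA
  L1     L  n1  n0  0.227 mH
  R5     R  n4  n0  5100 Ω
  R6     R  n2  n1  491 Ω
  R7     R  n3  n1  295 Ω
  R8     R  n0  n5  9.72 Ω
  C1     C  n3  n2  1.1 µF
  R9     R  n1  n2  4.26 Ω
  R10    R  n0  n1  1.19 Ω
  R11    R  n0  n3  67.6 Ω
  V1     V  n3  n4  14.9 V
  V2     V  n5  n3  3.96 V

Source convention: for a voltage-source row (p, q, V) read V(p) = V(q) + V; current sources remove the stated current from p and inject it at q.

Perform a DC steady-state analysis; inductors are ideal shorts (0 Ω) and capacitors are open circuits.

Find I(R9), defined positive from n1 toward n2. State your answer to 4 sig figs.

MNA unknowns: 5 node voltages V₁..V_5 plus 3 source currents (L1, V1, V2)
R1: Y=0.008065 on G[5,1]
R2: Y=0.8621 on G[0,1]
R3: Y=0.3704 on G[1,4]
R4: Y=0.09009 on G[4,1]
I1: z[2]−=0.0116, z[4]+=0.0116
L1: row V1−V0=0, i_L1 at 1,0
R5: Y=0.0001961 on G[4,0]
R6: Y=0.002037 on G[2,1]
R7: Y=0.003390 on G[3,1]
R8: Y=0.1029 on G[0,5]
C1: Y=0.000 on G[3,2]
R9: Y=0.2347 on G[1,2]
R10: Y=0.8403 on G[0,1]
R11: Y=0.01479 on G[0,3]
V1: row V3−V4=14.9, i_V1 at 3,4
V2: row V5−V3=3.96, i_V2 at 5,3
solve → V1=0.000, V2=-0.04899, V3=10.91, V4=-3.987, V5=14.87
aux → i_L1=-1.691, i_V1=-1.848, i_V2=-1.650

0.01150 A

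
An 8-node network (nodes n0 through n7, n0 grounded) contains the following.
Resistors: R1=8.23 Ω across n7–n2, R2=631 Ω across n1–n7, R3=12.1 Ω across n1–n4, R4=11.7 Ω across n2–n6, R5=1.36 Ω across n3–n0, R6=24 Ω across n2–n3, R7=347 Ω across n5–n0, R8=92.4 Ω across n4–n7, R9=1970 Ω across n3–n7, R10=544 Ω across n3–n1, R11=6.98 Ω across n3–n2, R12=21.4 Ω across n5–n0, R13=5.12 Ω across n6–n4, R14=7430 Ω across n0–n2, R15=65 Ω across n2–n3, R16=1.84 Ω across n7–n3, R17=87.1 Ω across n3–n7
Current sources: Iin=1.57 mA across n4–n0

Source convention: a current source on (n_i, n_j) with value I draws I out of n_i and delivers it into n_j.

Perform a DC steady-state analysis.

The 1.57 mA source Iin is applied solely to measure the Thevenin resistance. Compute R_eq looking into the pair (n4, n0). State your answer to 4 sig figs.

Apply KCL at each of the 7 non-ground nodes and solve the resulting linear system.
Node n1: branches {R2, R3, R10} → V_1 = -0.02616
Node n2: branches {R1, R4, R6, R11, R14, R15} → V_2 = -0.006414
Node n3: branches {R5, R6, R9, R10, R11, R15, R16, R17} → V_3 = -0.002134
Node n4: branches {R3, R8, R13, Iin} → V_4 = -0.02714
Node n5: branches {R7, R12} → V_5 = 0.000
Node n6: branches {R4, R13} → V_6 = -0.02083
Node n7: branches {R1, R2, R8, R9, R16, R17} → V_7 = -0.003336

R_eq = 17.28 Ω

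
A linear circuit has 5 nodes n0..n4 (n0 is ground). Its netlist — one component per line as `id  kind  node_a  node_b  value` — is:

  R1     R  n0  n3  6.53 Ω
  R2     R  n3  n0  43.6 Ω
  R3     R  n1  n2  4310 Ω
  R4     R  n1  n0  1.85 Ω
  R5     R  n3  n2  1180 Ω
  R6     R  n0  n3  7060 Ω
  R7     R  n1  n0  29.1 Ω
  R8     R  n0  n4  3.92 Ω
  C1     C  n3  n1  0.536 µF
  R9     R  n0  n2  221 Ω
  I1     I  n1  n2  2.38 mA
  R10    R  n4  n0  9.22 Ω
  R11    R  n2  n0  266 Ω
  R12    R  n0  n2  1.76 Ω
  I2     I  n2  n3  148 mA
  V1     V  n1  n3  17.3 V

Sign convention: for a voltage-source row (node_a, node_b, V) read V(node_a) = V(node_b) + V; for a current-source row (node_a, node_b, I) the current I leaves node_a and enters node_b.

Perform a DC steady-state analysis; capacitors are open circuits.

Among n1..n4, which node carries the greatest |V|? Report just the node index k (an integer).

3

MNA unknowns: 4 node voltages V₁..V_4 plus 1 source current (V1)
R1: Y=0.1531 on G[0,3]
R2: Y=0.02294 on G[3,0]
R3: Y=0.0002320 on G[1,2]
R4: Y=0.5405 on G[1,0]
R5: Y=0.0008475 on G[3,2]
R6: Y=0.0001416 on G[0,3]
R7: Y=0.03436 on G[1,0]
R8: Y=0.2551 on G[0,4]
C1: Y=0.000 on G[3,1]
R9: Y=0.004525 on G[0,2]
I1: z[1]−=0.00238, z[2]+=0.00238
R10: Y=0.1085 on G[4,0]
R11: Y=0.003759 on G[2,0]
R12: Y=0.5682 on G[0,2]
I2: z[2]−=0.148, z[3]+=0.148
V1: row V1−V3=17.3, i_V1 at 1,3
solve → V1=4.266, V2=-0.2695, V3=-13.03, V4=0.000
aux → i_V1=-2.456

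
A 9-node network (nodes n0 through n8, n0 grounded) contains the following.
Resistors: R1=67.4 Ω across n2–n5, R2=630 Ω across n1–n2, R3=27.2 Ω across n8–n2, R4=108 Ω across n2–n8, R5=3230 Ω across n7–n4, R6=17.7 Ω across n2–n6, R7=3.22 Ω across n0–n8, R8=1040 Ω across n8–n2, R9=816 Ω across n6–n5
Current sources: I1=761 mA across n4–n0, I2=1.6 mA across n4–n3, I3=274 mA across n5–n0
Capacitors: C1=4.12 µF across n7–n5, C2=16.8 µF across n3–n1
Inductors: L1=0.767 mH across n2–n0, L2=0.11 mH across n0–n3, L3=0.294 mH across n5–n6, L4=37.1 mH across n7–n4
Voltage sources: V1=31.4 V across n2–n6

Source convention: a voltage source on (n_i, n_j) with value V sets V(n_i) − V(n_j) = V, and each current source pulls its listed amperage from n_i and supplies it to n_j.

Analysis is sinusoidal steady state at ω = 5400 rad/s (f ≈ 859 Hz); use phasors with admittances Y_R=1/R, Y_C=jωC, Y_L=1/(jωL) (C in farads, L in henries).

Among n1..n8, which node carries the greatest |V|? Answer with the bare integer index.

Element admittances at ω=5400 rad/s:
  Y(R1) = 0.01484+0.000j S between n2,n5
  Y(R2) = 0.001587+0.000j S between n1,n2
  Y(R3) = 0.03676+0.000j S between n8,n2
  Y(R4) = 0.009259+0.000j S between n2,n8
  Y(R5) = 0.0003096+0.000j S between n7,n4
  I1: injects 0.761 A into n0 (from n4)
  Y(C1) = 0.000+0.02225j S between n7,n5
  Y(R6) = 0.05650+0.000j S between n2,n6
  I2: injects 0.0016 A into n3 (from n4)
  Y(C2) = 0.000+0.09072j S between n3,n1
  Y(L1) = 0.000-0.2414j S between n2,n0
  Y(R7) = 0.3106+0.000j S between n0,n8
  Y(L2) = 0.000-1.684j S between n0,n3
  I3: injects 0.274 A into n0 (from n5)
  Y(R8) = 0.0009615+0.000j S between n8,n2
  Y(R9) = 0.001225+0.000j S between n6,n5
  Y(L3) = 0.000-0.6299j S between n5,n6
  Y(L4) = 0.000-0.004992j S between n7,n4
  V1: constraint V(n2)−V(n6) = 31.4
Assemble and solve the 9×9 MNA system:
  V(n1)=-0.06915+0.01192j  V(n2)=-0.7315-4.165j  V(n3)=0.003939+0.0003259j  V(n4)=-41.59-123.0j  V(n5)=-32.15-5.071j  V(n6)=-32.13-4.165j  V(n7)=-32.15+29.21j  V(n8)=-0.09613-0.5474j
  i(V1)=-1.204-0.01343j

4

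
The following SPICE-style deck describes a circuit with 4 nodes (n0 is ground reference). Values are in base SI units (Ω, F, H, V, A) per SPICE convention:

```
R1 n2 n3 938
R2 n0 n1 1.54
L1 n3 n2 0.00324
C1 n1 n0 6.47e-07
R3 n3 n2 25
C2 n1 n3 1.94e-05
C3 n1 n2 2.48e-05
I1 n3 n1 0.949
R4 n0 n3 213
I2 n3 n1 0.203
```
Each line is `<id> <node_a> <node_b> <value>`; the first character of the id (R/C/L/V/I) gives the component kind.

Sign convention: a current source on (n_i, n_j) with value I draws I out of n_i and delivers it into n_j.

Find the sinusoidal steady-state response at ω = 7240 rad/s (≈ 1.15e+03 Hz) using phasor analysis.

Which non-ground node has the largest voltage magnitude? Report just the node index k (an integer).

3

Element admittances at ω=7240 rad/s:
  Y(R1) = 0.001066+0.000j S between n2,n3
  Y(R2) = 0.6494+0.000j S between n0,n1
  Y(L1) = 0.000-0.04263j S between n3,n2
  Y(C1) = 0.000+0.004684j S between n1,n0
  Y(R3) = 0.04000+0.000j S between n3,n2
  Y(C2) = 0.000+0.1405j S between n1,n3
  Y(C3) = 0.000+0.1796j S between n1,n2
  I1: injects 0.949 A into n1 (from n3)
  Y(R4) = 0.004695+0.000j S between n0,n3
  I2: injects 0.203 A into n1 (from n3)
Assemble and solve the 3×3 MNA system:
  V(n1)=0.03633-0.05525j  V(n2)=3.840+0.2350j  V(n3)=-5.080+7.606j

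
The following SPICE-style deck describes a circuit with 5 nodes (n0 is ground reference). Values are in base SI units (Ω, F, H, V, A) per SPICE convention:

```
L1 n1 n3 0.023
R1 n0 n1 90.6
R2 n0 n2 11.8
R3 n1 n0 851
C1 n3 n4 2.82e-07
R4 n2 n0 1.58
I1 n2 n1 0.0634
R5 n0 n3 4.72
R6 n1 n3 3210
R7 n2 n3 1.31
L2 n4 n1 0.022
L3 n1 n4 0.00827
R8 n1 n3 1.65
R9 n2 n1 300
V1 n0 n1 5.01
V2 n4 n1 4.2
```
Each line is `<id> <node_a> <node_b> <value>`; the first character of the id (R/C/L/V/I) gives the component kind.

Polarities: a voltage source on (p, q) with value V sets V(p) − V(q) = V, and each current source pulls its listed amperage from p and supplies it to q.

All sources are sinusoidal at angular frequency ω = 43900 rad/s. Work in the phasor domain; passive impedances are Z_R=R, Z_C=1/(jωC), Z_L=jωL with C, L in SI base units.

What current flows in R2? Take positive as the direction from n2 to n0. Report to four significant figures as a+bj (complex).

-0.1174+0.0008953j A

MNA unknowns: 4 node voltages V₁..V_4 plus 2 source currents (V1, V2)
L1: Y=0.000-0.0009904j on G[1,3]
R1: Y=0.01104+0.000j on G[0,1]
R2: Y=0.08475+0.000j on G[0,2]
R3: Y=0.001175+0.000j on G[1,0]
C1: Y=0.000+0.01238j on G[3,4]
R4: Y=0.6329+0.000j on G[2,0]
I1: z[2]−=0.0634, z[1]+=0.0634
R5: Y=0.2119+0.000j on G[0,3]
R6: Y=0.0003115+0.000j on G[1,3]
R7: Y=0.7634+0.000j on G[2,3]
L2: Y=0.000-0.001035j on G[4,1]
L3: Y=0.000-0.002754j on G[1,4]
R8: Y=0.6061+0.000j on G[1,3]
R9: Y=0.003333+0.000j on G[2,1]
V1: row V0−V1=5.01, i_V1 at 0,1
V2: row V4−V1=4.2, i_V2 at 4,1
solve → V1=-5.010+0.000j, V2=-1.386+0.01056j, V3=-2.589+0.02054j, V4=-0.8100+0.000j
aux → i_V1=-1.604+0.01193j, i_V2=-0.0002543-0.006112j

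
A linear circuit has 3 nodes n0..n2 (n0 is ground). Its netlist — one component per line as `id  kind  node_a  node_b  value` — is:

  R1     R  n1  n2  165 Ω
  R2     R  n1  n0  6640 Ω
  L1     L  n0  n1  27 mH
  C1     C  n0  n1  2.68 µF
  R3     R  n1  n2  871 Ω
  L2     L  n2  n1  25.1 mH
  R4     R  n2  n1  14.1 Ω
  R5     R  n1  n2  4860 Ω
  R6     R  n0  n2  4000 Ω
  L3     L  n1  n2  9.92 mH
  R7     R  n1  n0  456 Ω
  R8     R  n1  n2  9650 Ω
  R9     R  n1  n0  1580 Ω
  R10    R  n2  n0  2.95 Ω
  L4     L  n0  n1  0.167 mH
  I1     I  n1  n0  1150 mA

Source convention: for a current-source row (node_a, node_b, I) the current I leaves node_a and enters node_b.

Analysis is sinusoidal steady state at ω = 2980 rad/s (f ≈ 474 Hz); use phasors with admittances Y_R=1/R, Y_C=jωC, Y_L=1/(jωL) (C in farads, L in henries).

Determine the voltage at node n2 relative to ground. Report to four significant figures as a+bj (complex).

Element admittances at ω=2980 rad/s:
  Y(R1) = 0.006061+0.000j S between n1,n2
  Y(R2) = 0.0001506+0.000j S between n1,n0
  Y(L1) = 0.000-0.01243j S between n0,n1
  Y(C1) = 0.000+0.007986j S between n0,n1
  Y(R3) = 0.001148+0.000j S between n1,n2
  Y(L2) = 0.000-0.01337j S between n2,n1
  Y(R4) = 0.07092+0.000j S between n2,n1
  Y(R5) = 0.0002058+0.000j S between n1,n2
  Y(R6) = 0.0002500+0.000j S between n0,n2
  Y(L3) = 0.000-0.03383j S between n1,n2
  Y(R7) = 0.002193+0.000j S between n1,n0
  Y(R8) = 0.0001036+0.000j S between n1,n2
  Y(R9) = 0.0006329+0.000j S between n1,n0
  Y(R10) = 0.3390+0.000j S between n2,n0
  Y(L4) = 0.000-2.009j S between n0,n1
  I1: injects 1.15 A into n0 (from n1)
Assemble and solve the 2×2 MNA system:
  V(n1)=-0.01928-0.5618j  V(n2)=-0.05473-0.1095j

-0.05473-0.1095j V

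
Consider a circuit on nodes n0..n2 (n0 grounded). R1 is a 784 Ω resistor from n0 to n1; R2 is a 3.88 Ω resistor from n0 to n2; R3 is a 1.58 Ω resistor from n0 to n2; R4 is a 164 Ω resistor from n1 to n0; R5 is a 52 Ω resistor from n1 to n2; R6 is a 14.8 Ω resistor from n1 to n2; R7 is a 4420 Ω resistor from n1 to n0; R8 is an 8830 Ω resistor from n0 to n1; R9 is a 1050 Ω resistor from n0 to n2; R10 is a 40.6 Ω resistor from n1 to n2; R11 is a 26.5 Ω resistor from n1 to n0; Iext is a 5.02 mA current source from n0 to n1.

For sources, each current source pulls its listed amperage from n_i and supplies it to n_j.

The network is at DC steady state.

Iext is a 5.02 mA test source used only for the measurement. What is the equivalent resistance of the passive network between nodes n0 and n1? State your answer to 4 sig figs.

Apply KCL at each of the 2 non-ground nodes and solve the resulting linear system.
Node n1: branches {R1, R4, R5, R6, R7, R8, R10, R11, Iext} → V_1 = 0.03474
Node n2: branches {R2, R3, R5, R6, R9, R10} → V_2 = 0.003859

R_eq = 6.920 Ω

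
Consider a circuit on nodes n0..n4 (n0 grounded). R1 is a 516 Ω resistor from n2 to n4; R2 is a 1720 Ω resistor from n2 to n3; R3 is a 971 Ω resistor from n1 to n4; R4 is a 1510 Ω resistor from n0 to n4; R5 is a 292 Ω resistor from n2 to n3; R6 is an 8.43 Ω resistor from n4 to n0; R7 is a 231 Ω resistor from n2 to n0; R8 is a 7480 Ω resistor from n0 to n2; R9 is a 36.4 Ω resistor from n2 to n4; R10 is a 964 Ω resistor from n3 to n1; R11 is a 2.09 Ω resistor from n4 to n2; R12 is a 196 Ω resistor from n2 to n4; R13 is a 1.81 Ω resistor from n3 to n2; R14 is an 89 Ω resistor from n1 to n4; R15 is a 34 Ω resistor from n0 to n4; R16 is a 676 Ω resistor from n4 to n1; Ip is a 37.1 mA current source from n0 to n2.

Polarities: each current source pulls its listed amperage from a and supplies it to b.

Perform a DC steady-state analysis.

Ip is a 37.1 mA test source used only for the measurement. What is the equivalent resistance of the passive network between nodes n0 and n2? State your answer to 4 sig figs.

R_eq = 8.348 Ω

Apply KCL at each of the 4 non-ground nodes and solve the resulting linear system.
Node n1: branches {R3, R10, R14, R16} → V_1 = 0.2451
Node n2: branches {R1, R2, R5, R7, R8, R9, R11, R12, R13, Ip} → V_2 = 0.3097
Node n3: branches {R2, R5, R10, R13} → V_3 = 0.3096
Node n4: branches {R1, R3, R4, R6, R9, R11, R12, R14, R15, R16} → V_4 = 0.2402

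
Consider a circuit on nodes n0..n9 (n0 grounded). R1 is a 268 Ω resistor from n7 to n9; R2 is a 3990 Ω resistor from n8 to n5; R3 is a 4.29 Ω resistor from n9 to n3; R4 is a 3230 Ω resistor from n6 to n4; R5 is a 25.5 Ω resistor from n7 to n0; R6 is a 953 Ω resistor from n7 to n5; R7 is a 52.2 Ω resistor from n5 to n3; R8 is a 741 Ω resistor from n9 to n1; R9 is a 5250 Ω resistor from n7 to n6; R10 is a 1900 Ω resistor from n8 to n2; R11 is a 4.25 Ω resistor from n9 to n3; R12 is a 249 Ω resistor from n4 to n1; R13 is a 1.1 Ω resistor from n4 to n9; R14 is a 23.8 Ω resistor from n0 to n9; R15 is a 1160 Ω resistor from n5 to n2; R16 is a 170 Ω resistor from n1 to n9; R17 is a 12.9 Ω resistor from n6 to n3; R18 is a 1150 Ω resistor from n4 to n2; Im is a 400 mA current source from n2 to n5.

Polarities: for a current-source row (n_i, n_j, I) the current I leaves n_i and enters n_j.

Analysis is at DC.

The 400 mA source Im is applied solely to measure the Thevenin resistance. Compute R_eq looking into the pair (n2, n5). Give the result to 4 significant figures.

Apply KCL at each of the 9 non-ground nodes and solve the resulting linear system.
Node n1: branches {R8, R12, R16} → V_1 = -0.2556
Node n2: branches {R10, R15, R18, Im} → V_2 = -205.7
Node n3: branches {R3, R7, R11, R17} → V_3 = 0.1752
Node n4: branches {R4, R12, R13, R18} → V_4 = -0.3814
Node n5: branches {R2, R6, R7, R15, Im} → V_5 = 9.010
Node n6: branches {R4, R9, R17} → V_6 = 0.1731
Node n7: branches {R1, R5, R6, R9} → V_7 = 0.1990
Node n8: branches {R2, R10} → V_8 = -136.4
Node n9: branches {R1, R3, R8, R11, R13, R14, R16} → V_9 = -0.1858

R_eq = 536.7 Ω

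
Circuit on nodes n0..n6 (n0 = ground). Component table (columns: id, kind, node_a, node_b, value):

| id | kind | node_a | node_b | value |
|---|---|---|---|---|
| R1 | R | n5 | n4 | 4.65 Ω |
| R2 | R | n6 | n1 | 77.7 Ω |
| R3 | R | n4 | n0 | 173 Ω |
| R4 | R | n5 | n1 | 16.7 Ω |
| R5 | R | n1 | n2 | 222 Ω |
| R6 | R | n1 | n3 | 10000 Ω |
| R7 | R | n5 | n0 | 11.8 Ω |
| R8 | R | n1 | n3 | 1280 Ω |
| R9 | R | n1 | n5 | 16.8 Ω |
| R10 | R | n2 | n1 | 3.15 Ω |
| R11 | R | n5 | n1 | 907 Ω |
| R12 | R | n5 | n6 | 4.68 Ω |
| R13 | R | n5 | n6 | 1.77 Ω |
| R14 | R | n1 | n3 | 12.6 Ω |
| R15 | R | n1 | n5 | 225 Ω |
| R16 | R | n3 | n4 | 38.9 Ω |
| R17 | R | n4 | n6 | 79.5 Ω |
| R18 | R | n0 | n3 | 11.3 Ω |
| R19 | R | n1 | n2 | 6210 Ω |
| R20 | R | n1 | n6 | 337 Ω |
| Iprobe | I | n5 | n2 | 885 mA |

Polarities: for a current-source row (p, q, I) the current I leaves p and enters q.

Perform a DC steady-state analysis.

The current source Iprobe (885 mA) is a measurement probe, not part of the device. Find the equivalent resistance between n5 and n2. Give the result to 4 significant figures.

MNA unknowns: 6 node voltages V₁..V_6
R1: Y=0.2151 on G[5,4]
R2: Y=0.01287 on G[6,1]
R3: Y=0.005780 on G[4,0]
R4: Y=0.05988 on G[5,1]
R5: Y=0.004505 on G[1,2]
R6: Y=0.0001000 on G[1,3]
R7: Y=0.08475 on G[5,0]
R8: Y=0.0007813 on G[1,3]
R9: Y=0.05952 on G[1,5]
R10: Y=0.3175 on G[2,1]
R11: Y=0.001103 on G[5,1]
R12: Y=0.2137 on G[5,6]
R13: Y=0.5650 on G[5,6]
R14: Y=0.07937 on G[1,3]
R15: Y=0.004444 on G[1,5]
R16: Y=0.02571 on G[3,4]
R17: Y=0.01258 on G[4,6]
R18: Y=0.08850 on G[0,3]
R19: Y=0.0001610 on G[1,2]
R20: Y=0.002967 on G[1,6]
Iprobe: z[5]−=0.885, z[2]+=0.885
solve → V1=3.644, V2=6.392, V3=1.365, V4=-1.049, V5=-1.354, V6=-1.251

R_eq = 8.752 Ω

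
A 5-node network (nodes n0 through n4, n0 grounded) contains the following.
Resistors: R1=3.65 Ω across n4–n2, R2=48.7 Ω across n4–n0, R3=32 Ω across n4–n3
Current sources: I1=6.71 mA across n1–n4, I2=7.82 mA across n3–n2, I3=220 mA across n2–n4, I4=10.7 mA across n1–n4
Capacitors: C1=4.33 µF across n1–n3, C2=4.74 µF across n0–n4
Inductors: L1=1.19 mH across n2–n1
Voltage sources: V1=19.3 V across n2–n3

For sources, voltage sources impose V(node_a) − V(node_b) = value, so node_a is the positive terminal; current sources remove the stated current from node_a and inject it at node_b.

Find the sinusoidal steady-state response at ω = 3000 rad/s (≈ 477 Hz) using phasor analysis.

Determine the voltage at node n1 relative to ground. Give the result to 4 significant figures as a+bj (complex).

MNA unknowns: 4 node voltages V₁..V_4 plus 1 source current (V1)
R1: Y=0.2740+0.000j on G[4,2]
I1: z[1]−=0.00671, z[4]+=0.00671
C1: Y=0.000+0.01299j on G[1,3]
I2: z[3]−=0.00782, z[2]+=0.00782
I3: z[2]−=0.22, z[4]+=0.22
I4: z[1]−=0.0107, z[4]+=0.0107
C2: Y=0.000+0.01422j on G[0,4]
R2: Y=0.02053+0.000j on G[4,0]
R3: Y=0.03125+0.000j on G[4,3]
L1: Y=0.000-0.2801j on G[2,1]
V1: row V2−V3=19.3, i_V1 at 2,3
solve → V1=2.137-0.06518j, V2=1.198+0.000j, V3=-18.10+0.000j, V4=0.000+0.000j
aux → i_V1=-0.5587-0.2629j

2.137-0.06518j V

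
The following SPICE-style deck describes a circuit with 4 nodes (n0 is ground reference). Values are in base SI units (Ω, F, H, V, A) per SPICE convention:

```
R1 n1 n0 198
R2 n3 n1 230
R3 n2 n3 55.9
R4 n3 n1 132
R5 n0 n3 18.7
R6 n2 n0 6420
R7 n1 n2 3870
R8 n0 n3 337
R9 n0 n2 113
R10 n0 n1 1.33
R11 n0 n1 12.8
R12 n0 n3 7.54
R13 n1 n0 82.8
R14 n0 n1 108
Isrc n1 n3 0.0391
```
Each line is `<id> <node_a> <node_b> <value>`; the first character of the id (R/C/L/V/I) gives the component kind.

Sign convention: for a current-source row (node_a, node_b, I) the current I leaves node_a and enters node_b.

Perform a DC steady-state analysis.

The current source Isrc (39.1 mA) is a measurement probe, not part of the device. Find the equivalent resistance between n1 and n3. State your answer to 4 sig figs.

MNA unknowns: 3 node voltages V₁..V_3
R1: Y=0.005051 on G[1,0]
R2: Y=0.004348 on G[3,1]
R3: Y=0.01789 on G[2,3]
R4: Y=0.007576 on G[3,1]
R5: Y=0.05348 on G[0,3]
R6: Y=0.0001558 on G[2,0]
R7: Y=0.0002584 on G[1,2]
R8: Y=0.002967 on G[0,3]
R9: Y=0.008850 on G[0,2]
R10: Y=0.7519 on G[0,1]
R11: Y=0.07812 on G[0,1]
R12: Y=0.1326 on G[0,3]
R13: Y=0.01208 on G[1,0]
R14: Y=0.009259 on G[0,1]
Isrc: z[1]−=0.0391, z[3]+=0.0391
solve → V1=-0.04242, V2=0.1224, V3=0.1863

R_eq = 5.850 Ω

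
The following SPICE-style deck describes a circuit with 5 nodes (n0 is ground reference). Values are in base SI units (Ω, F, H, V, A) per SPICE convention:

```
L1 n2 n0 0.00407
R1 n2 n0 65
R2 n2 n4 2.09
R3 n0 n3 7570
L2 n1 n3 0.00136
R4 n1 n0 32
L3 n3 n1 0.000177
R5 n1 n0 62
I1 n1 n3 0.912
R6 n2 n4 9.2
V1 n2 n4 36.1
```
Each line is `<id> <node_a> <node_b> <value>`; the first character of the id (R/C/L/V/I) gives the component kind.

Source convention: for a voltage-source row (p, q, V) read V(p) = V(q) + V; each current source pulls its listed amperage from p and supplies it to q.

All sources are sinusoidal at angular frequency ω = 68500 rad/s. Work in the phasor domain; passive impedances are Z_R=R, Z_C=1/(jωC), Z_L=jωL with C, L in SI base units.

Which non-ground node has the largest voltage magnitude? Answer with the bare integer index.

MNA unknowns: 4 node voltages V₁..V_4 plus 1 source current (V1)
L1: Y=0.000-0.003587j on G[2,0]
R1: Y=0.01538+0.000j on G[2,0]
R2: Y=0.4785+0.000j on G[2,4]
R3: Y=0.0001321+0.000j on G[0,3]
L2: Y=0.000-0.01073j on G[1,3]
R4: Y=0.03125+0.000j on G[1,0]
L3: Y=0.000-0.08248j on G[3,1]
R5: Y=0.01613+0.000j on G[1,0]
I1: z[1]−=0.912, z[3]+=0.912
R6: Y=0.1087+0.000j on G[2,4]
V1: row V2−V4=36.1, i_V1 at 2,4
solve → V1=-3.845e-05-0.02720j, V2=0.000+0.000j, V3=0.01379+9.757j, V4=-36.10+0.000j
aux → i_V1=-21.20+0.000j

4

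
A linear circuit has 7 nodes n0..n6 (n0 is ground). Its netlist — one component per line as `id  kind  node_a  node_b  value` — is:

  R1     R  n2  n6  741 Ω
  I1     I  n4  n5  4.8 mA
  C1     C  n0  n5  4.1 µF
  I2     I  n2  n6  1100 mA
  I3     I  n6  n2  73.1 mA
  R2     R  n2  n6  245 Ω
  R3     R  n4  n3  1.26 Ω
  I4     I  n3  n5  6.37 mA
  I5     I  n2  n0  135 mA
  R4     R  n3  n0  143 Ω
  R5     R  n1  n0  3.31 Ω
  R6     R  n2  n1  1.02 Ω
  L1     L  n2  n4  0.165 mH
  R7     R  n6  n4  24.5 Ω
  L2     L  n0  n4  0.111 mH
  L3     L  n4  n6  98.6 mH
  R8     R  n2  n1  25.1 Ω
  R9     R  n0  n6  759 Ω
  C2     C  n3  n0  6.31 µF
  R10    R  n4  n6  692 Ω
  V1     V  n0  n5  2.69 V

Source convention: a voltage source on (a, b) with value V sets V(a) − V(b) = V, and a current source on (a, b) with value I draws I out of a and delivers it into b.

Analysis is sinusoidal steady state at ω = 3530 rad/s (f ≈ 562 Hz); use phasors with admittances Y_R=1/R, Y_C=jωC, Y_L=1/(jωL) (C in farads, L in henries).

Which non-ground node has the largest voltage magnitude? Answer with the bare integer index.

6

Element admittances at ω=3530 rad/s:
  Y(R1) = 0.001350+0.000j S between n2,n6
  I1: injects 0.0048 A into n5 (from n4)
  Y(C1) = 0.000+0.01447j S between n0,n5
  I2: injects 1.1 A into n6 (from n2)
  I3: injects 0.0731 A into n2 (from n6)
  Y(R2) = 0.004082+0.000j S between n2,n6
  Y(R3) = 0.7937+0.000j S between n4,n3
  I4: injects 0.00637 A into n5 (from n3)
  I5: injects 0.135 A into n0 (from n2)
  Y(R4) = 0.006993+0.000j S between n3,n0
  Y(R5) = 0.3021+0.000j S between n1,n0
  Y(R6) = 0.9804+0.000j S between n2,n1
  Y(L1) = 0.000-1.717j S between n2,n4
  Y(R7) = 0.04082+0.000j S between n6,n4
  Y(L2) = 0.000-2.552j S between n0,n4
  Y(L3) = 0.000-0.002873j S between n4,n6
  Y(R8) = 0.03984+0.000j S between n2,n1
  Y(R9) = 0.001318+0.000j S between n0,n6
  Y(C2) = 0.000+0.02227j S between n3,n0
  Y(R10) = 0.001445+0.000j S between n4,n6
  V1: constraint V(n0)−V(n5) = 2.69
Assemble and solve the 7×7 MNA system:
  V(n1)=-0.1173-0.4970j  V(n2)=-0.1520-0.6442j  V(n3)=-0.06789-0.05204j  V(n4)=-0.05900-0.05441j  V(n5)=-2.690+0.000j  V(n6)=20.82+1.106j
  i(V1)=-0.01117-0.03893j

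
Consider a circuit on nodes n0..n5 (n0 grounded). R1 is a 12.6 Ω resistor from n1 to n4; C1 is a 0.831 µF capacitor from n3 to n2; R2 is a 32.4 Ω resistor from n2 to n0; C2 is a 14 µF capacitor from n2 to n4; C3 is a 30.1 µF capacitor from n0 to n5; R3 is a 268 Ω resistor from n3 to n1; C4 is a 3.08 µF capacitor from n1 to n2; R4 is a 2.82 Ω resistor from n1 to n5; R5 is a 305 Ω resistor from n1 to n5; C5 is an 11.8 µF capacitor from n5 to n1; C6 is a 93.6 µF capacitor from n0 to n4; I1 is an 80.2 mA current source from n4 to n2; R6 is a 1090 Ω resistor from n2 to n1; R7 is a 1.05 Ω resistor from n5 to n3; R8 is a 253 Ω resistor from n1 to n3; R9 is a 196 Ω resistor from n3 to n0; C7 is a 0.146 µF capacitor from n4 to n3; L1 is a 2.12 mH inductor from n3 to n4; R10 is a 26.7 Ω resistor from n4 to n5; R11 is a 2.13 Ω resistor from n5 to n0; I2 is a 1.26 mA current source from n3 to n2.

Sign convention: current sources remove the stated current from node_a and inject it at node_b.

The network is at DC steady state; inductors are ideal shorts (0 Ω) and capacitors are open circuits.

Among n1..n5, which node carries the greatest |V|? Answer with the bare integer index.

Apply KCL at each of the 5 non-ground nodes and solve the resulting linear system.
Node n1: branches {R1, R3, C4, R4, R5, C5, R6, R8} → V_1 = -0.1746
Node n2: branches {C1, R2, C2, C4, I1, R6, I2} → V_2 = 2.558
Node n3: branches {C1, R3, R7, R8, R9, C7, L1, I2} → V_3 = -0.2408
Node n4: branches {R1, C2, C6, I1, C7, L1, R10} → V_4 = -0.2408
Node n5: branches {C3, R4, R5, C5, R7, R10, R11} → V_5 = -0.1656
Source currents: i(L1)=0.07213

2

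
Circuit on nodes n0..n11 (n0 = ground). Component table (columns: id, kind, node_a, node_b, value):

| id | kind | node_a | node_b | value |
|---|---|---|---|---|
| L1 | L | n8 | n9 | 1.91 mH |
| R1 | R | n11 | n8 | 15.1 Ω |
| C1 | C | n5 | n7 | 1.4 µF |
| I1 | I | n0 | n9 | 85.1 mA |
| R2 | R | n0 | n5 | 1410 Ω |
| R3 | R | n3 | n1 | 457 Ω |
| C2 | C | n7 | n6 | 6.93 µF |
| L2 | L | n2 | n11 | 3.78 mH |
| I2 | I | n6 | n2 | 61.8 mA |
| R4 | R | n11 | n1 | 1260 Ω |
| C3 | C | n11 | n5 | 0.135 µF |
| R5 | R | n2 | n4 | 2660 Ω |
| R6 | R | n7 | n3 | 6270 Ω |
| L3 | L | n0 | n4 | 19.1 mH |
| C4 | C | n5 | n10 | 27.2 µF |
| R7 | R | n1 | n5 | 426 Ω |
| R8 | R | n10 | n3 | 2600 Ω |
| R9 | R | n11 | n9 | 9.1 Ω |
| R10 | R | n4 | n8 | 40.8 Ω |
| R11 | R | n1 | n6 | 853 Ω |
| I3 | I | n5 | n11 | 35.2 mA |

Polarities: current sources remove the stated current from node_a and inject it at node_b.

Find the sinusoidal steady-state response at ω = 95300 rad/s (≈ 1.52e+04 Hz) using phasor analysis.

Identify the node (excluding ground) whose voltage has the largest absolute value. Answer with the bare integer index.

MNA unknowns: 11 node voltages V₁..V_11
L1: Y=0.000-0.005494j on G[8,9]
R1: Y=0.06623+0.000j on G[11,8]
C1: Y=0.000+0.1334j on G[5,7]
I1: z[0]−=0.0851, z[9]+=0.0851
R2: Y=0.0007092+0.000j on G[0,5]
R3: Y=0.002188+0.000j on G[3,1]
C2: Y=0.000+0.6604j on G[7,6]
L2: Y=0.000-0.002776j on G[2,11]
I2: z[6]−=0.0618, z[2]+=0.0618
R4: Y=0.0007937+0.000j on G[11,1]
C3: Y=0.000+0.01287j on G[11,5]
R5: Y=0.0003759+0.000j on G[2,4]
R6: Y=0.0001595+0.000j on G[7,3]
L3: Y=0.000-0.0005494j on G[0,4]
C4: Y=0.000+2.592j on G[5,10]
R7: Y=0.002347+0.000j on G[1,5]
R8: Y=0.0003846+0.000j on G[10,3]
R9: Y=0.1099+0.000j on G[11,9]
R10: Y=0.02451+0.000j on G[4,8]
R11: Y=0.001172+0.000j on G[1,6]
I3: z[5]−=0.0352, z[11]+=0.0352
solve → V1=79.04+60.81j, V2=84.99+72.65j, V3=78.91+61.19j, V4=80.82+53.73j, V5=78.37+62.60j, V6=78.35+63.15j, V7=78.35+63.06j, V8=81.96+51.63j, V9=83.24+51.02j, V10=78.37+62.60j, V11=82.43+50.95j

2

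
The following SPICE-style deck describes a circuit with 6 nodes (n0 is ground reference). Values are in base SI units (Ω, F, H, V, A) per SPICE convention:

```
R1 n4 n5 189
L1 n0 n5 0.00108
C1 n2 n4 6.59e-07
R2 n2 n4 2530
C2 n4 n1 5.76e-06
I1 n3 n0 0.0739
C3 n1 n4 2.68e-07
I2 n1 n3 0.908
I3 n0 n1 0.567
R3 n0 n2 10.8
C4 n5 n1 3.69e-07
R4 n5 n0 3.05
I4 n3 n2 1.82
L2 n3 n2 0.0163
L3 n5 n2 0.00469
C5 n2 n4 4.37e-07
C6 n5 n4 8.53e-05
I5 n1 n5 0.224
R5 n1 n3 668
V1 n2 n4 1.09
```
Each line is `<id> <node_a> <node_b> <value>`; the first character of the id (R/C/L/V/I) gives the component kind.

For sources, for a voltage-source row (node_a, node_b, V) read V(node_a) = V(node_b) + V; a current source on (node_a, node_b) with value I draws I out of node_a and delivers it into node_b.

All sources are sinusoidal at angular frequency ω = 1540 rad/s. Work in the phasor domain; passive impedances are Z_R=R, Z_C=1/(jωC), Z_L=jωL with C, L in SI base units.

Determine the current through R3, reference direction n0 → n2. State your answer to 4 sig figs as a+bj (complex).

MNA unknowns: 5 node voltages V₁..V_5 plus 1 source current (V1)
R1: Y=0.005291+0.000j on G[4,5]
L1: Y=0.000-0.6013j on G[0,5]
C1: Y=0.000+0.001015j on G[2,4]
R2: Y=0.0003953+0.000j on G[2,4]
C2: Y=0.000+0.008870j on G[4,1]
I1: z[3]−=0.0739, z[0]+=0.0739
C3: Y=0.000+0.0004127j on G[1,4]
I2: z[1]−=0.908, z[3]+=0.908
I3: z[0]−=0.567, z[1]+=0.567
R3: Y=0.09259+0.000j on G[0,2]
C4: Y=0.000+0.0005683j on G[5,1]
R4: Y=0.3279+0.000j on G[5,0]
I4: z[3]−=1.82, z[2]+=1.82
L2: Y=0.000-0.03984j on G[3,2]
L3: Y=0.000-0.1385j on G[5,2]
C5: Y=0.000+0.0006730j on G[2,4]
C6: Y=0.000+0.1314j on G[5,4]
I5: z[1]−=0.224, z[5]+=0.224
R5: Y=0.001497+0.000j on G[1,3]
V1: row V2−V4=1.09, i_V1 at 2,4
solve → V1=-10.42+57.41j, V2=3.046+1.729j, V3=0.008803-23.41j, V4=1.956+1.729j, V5=0.3528+0.1587j
aux → i_V1=0.3186+0.3319j

-0.2820-0.1601j A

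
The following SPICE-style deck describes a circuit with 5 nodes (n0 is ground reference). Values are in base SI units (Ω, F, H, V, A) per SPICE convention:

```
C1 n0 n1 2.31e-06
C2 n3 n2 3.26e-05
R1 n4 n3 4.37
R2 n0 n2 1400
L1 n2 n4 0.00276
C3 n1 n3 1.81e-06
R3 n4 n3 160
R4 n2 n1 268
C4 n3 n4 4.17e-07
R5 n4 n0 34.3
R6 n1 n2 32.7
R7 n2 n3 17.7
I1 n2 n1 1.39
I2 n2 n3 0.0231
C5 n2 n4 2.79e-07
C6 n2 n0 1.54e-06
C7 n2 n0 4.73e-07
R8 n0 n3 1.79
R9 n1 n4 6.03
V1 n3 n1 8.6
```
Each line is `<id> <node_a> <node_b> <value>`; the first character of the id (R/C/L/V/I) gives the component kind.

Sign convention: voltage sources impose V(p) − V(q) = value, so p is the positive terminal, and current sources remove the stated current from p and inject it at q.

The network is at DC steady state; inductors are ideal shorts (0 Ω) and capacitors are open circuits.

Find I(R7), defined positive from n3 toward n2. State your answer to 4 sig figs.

MNA unknowns: 4 node voltages V₁..V_4 plus 2 source currents (L1, V1)
C1: Y=0.000 on G[0,1]
C2: Y=0.000 on G[3,2]
R1: Y=0.2288 on G[4,3]
R2: Y=0.0007143 on G[0,2]
L1: row V2−V4=0, i_L1 at 2,4
C3: Y=0.000 on G[1,3]
R3: Y=0.006250 on G[4,3]
R4: Y=0.003731 on G[2,1]
C4: Y=0.000 on G[3,4]
R5: Y=0.02915 on G[4,0]
R6: Y=0.03058 on G[1,2]
R7: Y=0.05650 on G[2,3]
I1: z[2]−=1.39, z[1]+=1.39
I2: z[2]−=0.0231, z[3]+=0.0231
C5: Y=0.000 on G[2,4]
C6: Y=0.000 on G[2,0]
C7: Y=0.000 on G[2,0]
R8: Y=0.5587 on G[0,3]
R9: Y=0.1658 on G[1,4]
V1: row V3−V1=8.6, i_V1 at 3,1
solve → V1=-8.294, V2=-5.721, V3=0.3059, V4=-5.721
aux → i_L1=-1.157, i_V1=-1.905

0.3405 A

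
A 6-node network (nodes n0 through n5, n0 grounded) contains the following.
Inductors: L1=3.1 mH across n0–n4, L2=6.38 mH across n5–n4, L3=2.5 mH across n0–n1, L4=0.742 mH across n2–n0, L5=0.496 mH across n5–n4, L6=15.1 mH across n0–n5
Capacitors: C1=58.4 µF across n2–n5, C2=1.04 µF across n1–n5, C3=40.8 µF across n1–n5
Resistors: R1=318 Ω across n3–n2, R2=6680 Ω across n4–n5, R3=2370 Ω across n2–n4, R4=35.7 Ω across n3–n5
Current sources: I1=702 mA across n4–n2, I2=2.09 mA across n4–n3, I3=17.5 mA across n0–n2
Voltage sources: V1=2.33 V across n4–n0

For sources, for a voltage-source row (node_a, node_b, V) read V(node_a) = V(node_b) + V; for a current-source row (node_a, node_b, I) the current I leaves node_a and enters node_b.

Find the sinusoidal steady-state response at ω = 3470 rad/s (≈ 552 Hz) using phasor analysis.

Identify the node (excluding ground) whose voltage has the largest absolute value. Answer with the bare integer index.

Apply KCL at each of the 5 non-ground nodes and solve the resulting linear system.
Node n1: branches {L3, C2, C3} → V_1 = 8.827-5.016j
Node n2: branches {C1, R1, L4, I1, R3, I3} → V_2 = -1.880+5.068j
Node n3: branches {R1, R4, I2} → V_3 = 1.512-0.4175j
Node n4: branches {L1, L2, R2, I1, R3, L5, I2, V1} → V_4 = 2.330+0.000j
Node n5: branches {L2, C1, C2, R2, R4, L5, L6, C3} → V_5 = 1.819-1.033j
Source currents: i(V1)=-1.353+0.5388j

1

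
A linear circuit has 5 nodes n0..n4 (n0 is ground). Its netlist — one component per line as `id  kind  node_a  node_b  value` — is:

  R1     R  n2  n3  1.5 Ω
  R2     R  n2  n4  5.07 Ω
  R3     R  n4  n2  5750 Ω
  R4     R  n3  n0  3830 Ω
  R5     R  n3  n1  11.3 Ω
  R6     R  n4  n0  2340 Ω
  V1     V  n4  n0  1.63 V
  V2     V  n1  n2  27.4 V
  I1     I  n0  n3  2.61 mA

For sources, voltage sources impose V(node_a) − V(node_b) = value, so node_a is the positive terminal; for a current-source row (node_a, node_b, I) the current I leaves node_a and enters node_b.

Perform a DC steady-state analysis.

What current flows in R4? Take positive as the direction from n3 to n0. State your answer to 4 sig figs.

Apply KCL at each of the 4 non-ground nodes and solve the resulting linear system.
Node n1: branches {R5, V2} → V_1 = 29.04
Node n2: branches {R1, R2, R3, V2} → V_2 = 1.637
Node n3: branches {R1, R4, R5, I1} → V_3 = 4.850
Node n4: branches {R2, R3, R6, V1} → V_4 = 1.630
Source currents: i(V1)=0.0006472, i(V2)=-2.140

0.001266 A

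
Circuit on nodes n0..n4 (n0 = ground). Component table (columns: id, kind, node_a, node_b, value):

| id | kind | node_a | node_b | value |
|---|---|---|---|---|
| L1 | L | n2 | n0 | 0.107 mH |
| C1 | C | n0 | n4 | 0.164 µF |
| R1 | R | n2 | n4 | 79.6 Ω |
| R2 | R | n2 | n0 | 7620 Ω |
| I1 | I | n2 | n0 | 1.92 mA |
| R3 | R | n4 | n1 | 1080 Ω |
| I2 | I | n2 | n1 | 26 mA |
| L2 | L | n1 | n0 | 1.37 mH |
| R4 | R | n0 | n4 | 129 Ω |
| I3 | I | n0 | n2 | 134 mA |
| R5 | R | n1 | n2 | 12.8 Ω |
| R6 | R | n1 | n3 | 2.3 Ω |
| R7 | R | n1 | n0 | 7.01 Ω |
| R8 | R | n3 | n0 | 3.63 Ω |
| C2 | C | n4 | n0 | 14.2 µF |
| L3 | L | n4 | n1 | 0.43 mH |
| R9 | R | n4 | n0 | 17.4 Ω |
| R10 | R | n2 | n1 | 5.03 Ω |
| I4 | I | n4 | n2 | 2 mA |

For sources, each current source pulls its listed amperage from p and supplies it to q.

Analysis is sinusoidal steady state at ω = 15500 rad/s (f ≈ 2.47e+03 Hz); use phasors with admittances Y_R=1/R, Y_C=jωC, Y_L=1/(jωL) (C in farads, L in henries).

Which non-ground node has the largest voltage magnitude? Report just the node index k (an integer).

2

Element admittances at ω=15500 rad/s:
  Y(L1) = 0.000-0.6030j S between n2,n0
  Y(C1) = 0.000+0.002542j S between n0,n4
  Y(R1) = 0.01256+0.000j S between n2,n4
  Y(R2) = 0.0001312+0.000j S between n2,n0
  I1: injects 0.00192 A into n0 (from n2)
  Y(R3) = 0.0009259+0.000j S between n4,n1
  I2: injects 0.026 A into n1 (from n2)
  Y(L2) = 0.000-0.04709j S between n1,n0
  Y(R4) = 0.007752+0.000j S between n0,n4
  I3: injects 0.134 A into n2 (from n0)
  Y(R5) = 0.07812+0.000j S between n1,n2
  Y(R6) = 0.4348+0.000j S between n1,n3
  Y(R7) = 0.1427+0.000j S between n1,n0
  Y(R8) = 0.2755+0.000j S between n3,n0
  Y(C2) = 0.000+0.2201j S between n4,n0
  Y(L3) = 0.000-0.1500j S between n4,n1
  Y(R9) = 0.05747+0.000j S between n4,n0
  Y(R10) = 0.1988+0.000j S between n2,n1
  I4: injects 0.002 A into n2 (from n4)
Assemble and solve the 4×4 MNA system:
  V(n1)=0.02466+0.07295j  V(n2)=0.04882+0.1683j  V(n3)=0.01509+0.04465j  V(n4)=0.05616-0.07108j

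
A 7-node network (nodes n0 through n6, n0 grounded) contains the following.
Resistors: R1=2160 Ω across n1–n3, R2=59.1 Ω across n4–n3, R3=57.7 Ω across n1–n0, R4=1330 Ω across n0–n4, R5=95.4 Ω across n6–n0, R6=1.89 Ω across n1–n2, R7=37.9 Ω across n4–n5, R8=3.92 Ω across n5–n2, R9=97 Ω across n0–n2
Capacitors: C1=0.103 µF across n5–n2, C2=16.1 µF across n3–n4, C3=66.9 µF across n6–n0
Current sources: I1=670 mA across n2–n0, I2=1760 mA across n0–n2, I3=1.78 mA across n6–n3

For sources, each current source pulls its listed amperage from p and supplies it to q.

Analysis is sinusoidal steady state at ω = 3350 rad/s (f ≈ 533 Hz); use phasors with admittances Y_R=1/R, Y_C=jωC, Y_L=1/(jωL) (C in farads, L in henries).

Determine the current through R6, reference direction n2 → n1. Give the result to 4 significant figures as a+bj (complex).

Element admittances at ω=3350 rad/s:
  Y(R1) = 0.0004630+0.000j S between n1,n3
  Y(R2) = 0.01692+0.000j S between n4,n3
  Y(C1) = 0.000+0.0003451j S between n5,n2
  Y(C2) = 0.000+0.05393j S between n3,n4
  Y(R3) = 0.01733+0.000j S between n1,n0
  I1: injects 0.67 A into n0 (from n2)
  Y(R4) = 0.0007519+0.000j S between n0,n4
  Y(R5) = 0.01048+0.000j S between n6,n0
  Y(C3) = 0.000+0.2241j S between n6,n0
  I2: injects 1.76 A into n2 (from n0)
  Y(R6) = 0.5291+0.000j S between n1,n2
  Y(R7) = 0.02639+0.000j S between n4,n5
  Y(R8) = 0.2551+0.000j S between n5,n2
  Y(R9) = 0.01031+0.000j S between n0,n2
  I3: injects 0.00178 A into n3 (from n6)
Assemble and solve the 6×6 MNA system:
  V(n1)=38.00-2.703e-05j  V(n2)=39.24-3.163e-06j  V(n3)=38.13-0.02831j  V(n4)=38.12+0.0006664j  V(n5)=39.14+0.0001890j  V(n6)=-0.0003707+0.007925j

0.6585+1.263e-05j A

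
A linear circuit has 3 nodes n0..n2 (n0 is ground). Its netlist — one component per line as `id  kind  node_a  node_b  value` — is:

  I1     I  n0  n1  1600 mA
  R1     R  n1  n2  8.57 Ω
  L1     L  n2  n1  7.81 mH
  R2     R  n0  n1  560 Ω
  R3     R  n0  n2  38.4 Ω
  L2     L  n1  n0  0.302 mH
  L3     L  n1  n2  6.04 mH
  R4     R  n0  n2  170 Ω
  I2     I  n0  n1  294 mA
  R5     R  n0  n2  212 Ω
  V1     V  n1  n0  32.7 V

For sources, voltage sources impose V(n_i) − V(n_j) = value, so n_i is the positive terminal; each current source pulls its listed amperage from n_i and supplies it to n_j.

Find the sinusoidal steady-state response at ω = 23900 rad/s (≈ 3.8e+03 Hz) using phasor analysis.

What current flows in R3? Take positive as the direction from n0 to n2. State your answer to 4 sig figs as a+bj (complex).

-0.6494+0.01620j A

Apply KCL at each of the 2 non-ground nodes and solve the resulting linear system.
Node n1: branches {I1, R1, L1, R2, L2, L3, I2, V1} → V_1 = 32.70+0.000j
Node n2: branches {R1, L1, R3, L3, R4, R5} → V_2 = 24.94-0.6221j
Source currents: i(V1)=0.9219+4.553j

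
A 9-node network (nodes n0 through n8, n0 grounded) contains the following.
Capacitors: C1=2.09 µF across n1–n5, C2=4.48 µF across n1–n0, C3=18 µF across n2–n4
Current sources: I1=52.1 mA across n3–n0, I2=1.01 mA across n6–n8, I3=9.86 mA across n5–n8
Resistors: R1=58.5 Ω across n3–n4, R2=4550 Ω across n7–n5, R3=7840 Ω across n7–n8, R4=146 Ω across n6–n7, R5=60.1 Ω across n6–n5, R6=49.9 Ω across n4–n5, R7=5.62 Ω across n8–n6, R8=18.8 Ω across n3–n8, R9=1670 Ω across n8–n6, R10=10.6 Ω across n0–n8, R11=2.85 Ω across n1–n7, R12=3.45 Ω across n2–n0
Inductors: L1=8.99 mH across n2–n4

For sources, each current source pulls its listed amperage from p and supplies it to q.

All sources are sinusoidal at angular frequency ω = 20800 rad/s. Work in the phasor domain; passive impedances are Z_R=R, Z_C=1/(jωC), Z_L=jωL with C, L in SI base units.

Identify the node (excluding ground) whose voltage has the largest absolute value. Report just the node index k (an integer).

3

Element admittances at ω=20800 rad/s:
  Y(C1) = 0.000+0.04347j S between n1,n5
  I1: injects 0.0521 A into n0 (from n3)
  Y(R1) = 0.01709+0.000j S between n3,n4
  Y(R2) = 0.0002198+0.000j S between n7,n5
  Y(R3) = 0.0001276+0.000j S between n7,n8
  Y(C2) = 0.000+0.09318j S between n1,n0
  Y(R4) = 0.006849+0.000j S between n6,n7
  Y(R5) = 0.01664+0.000j S between n6,n5
  Y(R6) = 0.02004+0.000j S between n4,n5
  I2: injects 0.00101 A into n8 (from n6)
  Y(R7) = 0.1779+0.000j S between n8,n6
  Y(R8) = 0.05319+0.000j S between n3,n8
  Y(R9) = 0.0005988+0.000j S between n8,n6
  Y(R10) = 0.09434+0.000j S between n0,n8
  Y(R11) = 0.3509+0.000j S between n1,n7
  Y(L1) = 0.000-0.005348j S between n2,n4
  Y(C3) = 0.000+0.3744j S between n2,n4
  Y(R12) = 0.2899+0.000j S between n2,n0
  I3: injects 0.00986 A into n8 (from n5)
Assemble and solve the 8×8 MNA system:
  V(n1)=-0.07478+0.08735j  V(n2)=-0.06516+0.01149j  V(n3)=-0.9560+0.04442j  V(n4)=-0.05614+0.06267j  V(n5)=-0.2311+0.2444j  V(n6)=-0.2616+0.05715j  V(n7)=-0.07852+0.08685j  V(n8)=-0.2658+0.03856j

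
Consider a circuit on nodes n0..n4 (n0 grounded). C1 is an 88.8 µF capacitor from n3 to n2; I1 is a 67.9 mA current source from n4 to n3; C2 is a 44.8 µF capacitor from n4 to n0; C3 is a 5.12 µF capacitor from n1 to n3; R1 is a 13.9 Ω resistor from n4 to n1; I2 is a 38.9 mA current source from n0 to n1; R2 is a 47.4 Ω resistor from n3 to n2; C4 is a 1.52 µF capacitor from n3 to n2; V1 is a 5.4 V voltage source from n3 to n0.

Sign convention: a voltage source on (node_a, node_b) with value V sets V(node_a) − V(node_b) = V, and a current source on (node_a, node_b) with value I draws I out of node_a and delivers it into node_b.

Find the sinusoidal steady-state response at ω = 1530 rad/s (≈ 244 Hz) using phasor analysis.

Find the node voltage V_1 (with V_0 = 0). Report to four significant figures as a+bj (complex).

Apply KCL at each of the 4 non-ground nodes and solve the resulting linear system.
Node n1: branches {C3, R1, I2} → V_1 = 1.117+0.7982j
Node n2: branches {C1, R2, C4} → V_2 = 5.400+0.000j
Node n3: branches {C1, I1, C3, R2, C4, V1} → V_3 = 5.400+0.000j
Node n4: branches {I1, C2, R1} → V_4 = 0.4895+0.3319j
Source currents: i(V1)=0.06165-0.03355j

1.117+0.7982j V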